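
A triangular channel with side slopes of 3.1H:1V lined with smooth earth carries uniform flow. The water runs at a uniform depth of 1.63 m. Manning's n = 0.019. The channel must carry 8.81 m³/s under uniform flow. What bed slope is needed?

For a triangular section with side slope z = 3.1: A = zy² = 3.1×1.63² = 8.236 m²; P = 2y√(1+z²) = 2×1.63×3.257 = 10.62 m.
Hydraulic radius R = A/P = 8.236/10.62 = 0.7756 m.
From Manning's equation, S = [nQ / (1 A R^(2/3))]² = [0.019 × 8.81 / (1 × 8.236 × 0.7756^(2/3))]² = 0.00058.

S = 0.00058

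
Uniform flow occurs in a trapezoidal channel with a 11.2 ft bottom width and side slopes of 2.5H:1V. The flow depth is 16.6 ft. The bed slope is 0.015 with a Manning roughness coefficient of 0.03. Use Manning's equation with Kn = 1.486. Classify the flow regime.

supercritical

With bottom width b = 11.2 ft and side slope z = 2.5: A = (b + zy)y = (11.2 + 2.5×16.6)×16.6 = 874.8 ft²; P = b + 2y√(1+z²) = 11.2 + 2×16.6×2.693 = 100.6 ft.
Hydraulic radius R = A/P = 874.8/100.6 = 8.697 ft.
V = (1.486/n) R^(2/3) √S = (1.486/0.03) × 8.697^(2/3) × √0.015 = 25.66 ft/s. Hydraulic depth D_h = A/T = 874.8/94.2 = 9.287 ft.
Froude number Fr = V/√(g·D_h) = 25.66/√(32.2×9.287) = 1.48, which is greater than 1, so the flow is supercritical.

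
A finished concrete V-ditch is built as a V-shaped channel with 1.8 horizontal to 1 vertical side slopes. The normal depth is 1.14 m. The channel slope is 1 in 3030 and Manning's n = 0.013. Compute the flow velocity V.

For a triangular section with side slope z = 1.8: A = zy² = 1.8×1.14² = 2.339 m²; P = 2y√(1+z²) = 2×1.14×2.059 = 4.695 m.
Hydraulic radius R = A/P = 2.339/4.695 = 0.4983 m.
From Manning's equation, V = (1/n) R^(2/3) S^(1/2) = (1/0.013) × 0.4983^(2/3) × 0.00033^(1/2) = 0.878 m/s.

V = 0.878 m/s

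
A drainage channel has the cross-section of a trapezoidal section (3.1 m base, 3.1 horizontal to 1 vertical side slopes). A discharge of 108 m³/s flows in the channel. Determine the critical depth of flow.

y_c = 2.56 m

At critical depth, Q² T / (g A³) = 1, i.e. A³/T = Q²/g = 108²/9.81 = 1189.
Try y = 2.26 m: A³/T = 696.2 — low.
Try y = 2.86 m: A³/T = 1924 — high.
Try y = 2.56 m: A³/T = 1189 — ≈ 1189.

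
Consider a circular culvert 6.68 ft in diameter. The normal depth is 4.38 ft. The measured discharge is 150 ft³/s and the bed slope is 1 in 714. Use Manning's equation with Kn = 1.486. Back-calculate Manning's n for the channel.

For a circular section of diameter D = 6.68 ft at depth y = 4.38 ft, the central angle is θ = 2 arccos(1 − 2y/D) = 3.775 rad. Then A = (D²/8)(θ − sin θ) = 24.36 ft² and P = Dθ/2 = 12.61 ft.
Hydraulic radius R = A/P = 24.36/12.61 = 1.932 ft.
Rearranging Manning's equation: n = (1.486/Q) A R^(2/3) S^(1/2) = (1.486/150) × 24.36 × 1.932^(2/3) × √0.001401 = 0.014.

n = 0.014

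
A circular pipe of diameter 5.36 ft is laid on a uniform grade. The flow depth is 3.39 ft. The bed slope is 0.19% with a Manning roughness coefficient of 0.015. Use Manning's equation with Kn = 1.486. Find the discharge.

For a circular section of diameter D = 5.36 ft at depth y = 3.39 ft, the central angle is θ = 2 arccos(1 − 2y/D) = 3.678 rad. Then A = (D²/8)(θ − sin θ) = 15.04 ft² and P = Dθ/2 = 9.857 ft.
Hydraulic radius R = A/P = 15.04/9.857 = 1.526 ft.
Manning's equation: Q = (1.486/n) A R^(2/3) S^(1/2) = (1.486/0.015) × 15.04 × 1.526^(2/3) × 0.0019^(1/2) = 86.1 ft³/s.

Q = 86.1 ft³/s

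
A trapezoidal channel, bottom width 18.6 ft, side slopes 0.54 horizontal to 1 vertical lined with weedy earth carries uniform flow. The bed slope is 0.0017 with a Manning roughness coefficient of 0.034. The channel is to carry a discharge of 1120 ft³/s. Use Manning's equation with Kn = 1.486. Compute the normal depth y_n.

y_n = 8.76 ft

Manning's equation rearranged: A R^(2/3) = nQ / (1.486·√S) = 0.034 × 1120 / (1.486 × √0.0017) = 621.5.
Trying y = 10.8 ft: A R^(2/3) = 882.4 — high.
Trying y = 6.97 ft: A R^(2/3) = 426.5 — low.
Trying y = 8.76 ft: A R^(2/3) = 621.8 — close enough.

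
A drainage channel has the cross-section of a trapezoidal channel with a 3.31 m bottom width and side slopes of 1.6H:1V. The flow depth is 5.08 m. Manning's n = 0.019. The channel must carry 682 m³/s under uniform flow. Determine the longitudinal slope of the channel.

With bottom width b = 3.31 m and side slope z = 1.6: A = (b + zy)y = (3.31 + 1.6×5.08)×5.08 = 58.11 m²; P = b + 2y√(1+z²) = 3.31 + 2×5.08×1.887 = 22.48 m.
Hydraulic radius R = A/P = 58.11/22.48 = 2.585 m.
From Manning's equation, S = [nQ / (1 A R^(2/3))]² = [0.019 × 682 / (1 × 58.11 × 2.585^(2/3))]² = 0.014.

S = 0.014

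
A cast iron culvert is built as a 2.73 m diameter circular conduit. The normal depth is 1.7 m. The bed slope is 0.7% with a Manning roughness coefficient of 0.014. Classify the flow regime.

supercritical

For a circular section of diameter D = 2.73 m at depth y = 1.7 m, the central angle is θ = 2 arccos(1 − 2y/D) = 3.638 rad. Then A = (D²/8)(θ − sin θ) = 3.832 m² and P = Dθ/2 = 4.965 m.
Hydraulic radius R = A/P = 3.832/4.965 = 0.7718 m.
V = (1/n) R^(2/3) √S = (1/0.014) × 0.7718^(2/3) × √0.007 = 5.028 m/s. Hydraulic depth D_h = A/T = 3.832/2.647 = 1.448 m.
Froude number Fr = V/√(g·D_h) = 5.028/√(9.81×1.448) = 1.33, which is greater than 1, so the flow is supercritical.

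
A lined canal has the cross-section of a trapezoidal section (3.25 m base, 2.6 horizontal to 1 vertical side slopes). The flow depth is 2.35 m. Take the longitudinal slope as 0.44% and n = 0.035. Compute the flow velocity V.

V = 2.31 m/s

With bottom width b = 3.25 m and side slope z = 2.6: A = (b + zy)y = (3.25 + 2.6×2.35)×2.35 = 22 m²; P = b + 2y√(1+z²) = 3.25 + 2×2.35×2.786 = 16.34 m.
Hydraulic radius R = A/P = 22/16.34 = 1.346 m.
From Manning's equation, V = (1/n) R^(2/3) S^(1/2) = (1/0.035) × 1.346^(2/3) × 0.0044^(1/2) = 2.31 m/s.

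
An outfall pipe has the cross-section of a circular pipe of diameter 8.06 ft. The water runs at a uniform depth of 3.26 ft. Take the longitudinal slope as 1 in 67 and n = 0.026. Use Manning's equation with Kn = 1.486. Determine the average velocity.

For a circular section of diameter D = 8.06 ft at depth y = 3.26 ft, the central angle is θ = 2 arccos(1 − 2y/D) = 2.757 rad. Then A = (D²/8)(θ − sin θ) = 19.34 ft² and P = Dθ/2 = 11.11 ft.
Hydraulic radius R = A/P = 19.34/11.11 = 1.741 ft.
From Manning's equation, V = (1.486/n) R^(2/3) S^(1/2) = (1.486/0.026) × 1.741^(2/3) × 0.01493^(1/2) = 10.1 ft/s.

V = 10.1 ft/s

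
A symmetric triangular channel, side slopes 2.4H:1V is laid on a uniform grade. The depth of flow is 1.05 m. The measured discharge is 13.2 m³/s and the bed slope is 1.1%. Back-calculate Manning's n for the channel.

For a triangular section with side slope z = 2.4: A = zy² = 2.4×1.05² = 2.646 m²; P = 2y√(1+z²) = 2×1.05×2.6 = 5.46 m.
Hydraulic radius R = A/P = 2.646/5.46 = 0.4846 m.
Rearranging Manning's equation: n = (1/Q) A R^(2/3) S^(1/2) = (1/13.2) × 2.646 × 0.4846^(2/3) × √0.011 = 0.013.

n = 0.013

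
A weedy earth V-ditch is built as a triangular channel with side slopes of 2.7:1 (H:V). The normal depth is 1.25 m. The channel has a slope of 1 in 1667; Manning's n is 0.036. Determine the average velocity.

For a triangular section with side slope z = 2.7: A = zy² = 2.7×1.25² = 4.219 m²; P = 2y√(1+z²) = 2×1.25×2.879 = 7.198 m.
Hydraulic radius R = A/P = 4.219/7.198 = 0.5861 m.
From Manning's equation, V = (1/n) R^(2/3) S^(1/2) = (1/0.036) × 0.5861^(2/3) × 0.0005999^(1/2) = 0.476 m/s.

V = 0.476 m/s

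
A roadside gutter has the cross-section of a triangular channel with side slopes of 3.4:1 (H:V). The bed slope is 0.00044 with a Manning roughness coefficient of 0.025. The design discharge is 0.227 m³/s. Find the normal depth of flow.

y_n = 0.465 m

Manning's equation rearranged: A R^(2/3) = nQ / (1·√S) = 0.025 × 0.227 / (√0.00044) = 0.2705.
Trying y = 0.416 m: A R^(2/3) = 0.2009 — short.
Trying y = 0.465 m: A R^(2/3) = 0.2704 — matches.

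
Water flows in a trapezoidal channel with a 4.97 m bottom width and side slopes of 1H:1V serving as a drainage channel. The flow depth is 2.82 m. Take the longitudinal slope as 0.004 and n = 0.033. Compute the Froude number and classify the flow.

subcritical

With bottom width b = 4.97 m and side slope z = 1: A = (b + zy)y = (4.97 + 1×2.82)×2.82 = 21.97 m²; P = b + 2y√(1+z²) = 4.97 + 2×2.82×1.414 = 12.95 m.
Hydraulic radius R = A/P = 21.97/12.95 = 1.697 m.
V = (1/n) R^(2/3) √S = (1/0.033) × 1.697^(2/3) × √0.004 = 2.727 m/s. Hydraulic depth D_h = A/T = 21.97/10.61 = 2.07 m.
Froude number Fr = V/√(g·D_h) = 2.727/√(9.81×2.07) = 0.605, which is less than 1, so the flow is subcritical.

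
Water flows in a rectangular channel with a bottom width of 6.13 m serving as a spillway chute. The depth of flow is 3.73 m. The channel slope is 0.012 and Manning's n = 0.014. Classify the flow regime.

supercritical

Flow area A = b·y = 6.13 × 3.73 = 22.86 m². Wetted perimeter P = b + 2y = 6.13 + 2×3.73 = 13.59 m.
Hydraulic radius R = A/P = 22.86/13.59 = 1.682 m.
V = (1/n) R^(2/3) √S = (1/0.014) × 1.682^(2/3) × √0.012 = 11.07 m/s. Hydraulic depth D_h = A/T = 22.86/6.13 = 3.73 m.
Froude number Fr = V/√(g·D_h) = 11.07/√(9.81×3.73) = 1.83, which is greater than 1, so the flow is supercritical.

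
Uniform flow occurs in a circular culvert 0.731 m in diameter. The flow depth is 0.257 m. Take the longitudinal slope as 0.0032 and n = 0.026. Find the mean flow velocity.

For a circular section of diameter D = 0.731 m at depth y = 0.257 m, the central angle is θ = 2 arccos(1 − 2y/D) = 2.539 rad. Then A = (D²/8)(θ − sin θ) = 0.1317 m² and P = Dθ/2 = 0.9279 m.
Hydraulic radius R = A/P = 0.1317/0.9279 = 0.1419 m.
From Manning's equation, V = (1/n) R^(2/3) S^(1/2) = (1/0.026) × 0.1419^(2/3) × 0.0032^(1/2) = 0.592 m/s.

V = 0.592 m/s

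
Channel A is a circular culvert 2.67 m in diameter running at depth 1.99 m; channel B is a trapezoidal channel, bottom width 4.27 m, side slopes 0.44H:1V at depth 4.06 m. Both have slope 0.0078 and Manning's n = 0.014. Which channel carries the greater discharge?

channel B

Channel A: For a circular section of diameter D = 2.67 m at depth y = 1.99 m, the central angle is θ = 2 arccos(1 − 2y/D) = 4.167 rad. Then A = (D²/8)(θ − sin θ) = 4.475 m² and P = Dθ/2 = 5.563 m. Hydraulic radius R = A/P = 4.475/5.563 = 0.8045 m. Q_A = (1/0.014)·4.475·0.8045^(2/3)·√0.0078 = 24.42 m³/s.
Channel B: With bottom width b = 4.27 m and side slope z = 0.44: A = (b + zy)y = (4.27 + 0.44×4.06)×4.06 = 24.59 m²; P = b + 2y√(1+z²) = 4.27 + 2×4.06×1.093 = 13.14 m. Hydraulic radius R = A/P = 24.59/13.14 = 1.871 m. Q_B = (1/0.014)·24.59·1.871^(2/3)·√0.0078 = 235.5 m³/s.
Q_A = 24.42 m³/s vs Q_B = 235.5 m³/s, so channel B carries more.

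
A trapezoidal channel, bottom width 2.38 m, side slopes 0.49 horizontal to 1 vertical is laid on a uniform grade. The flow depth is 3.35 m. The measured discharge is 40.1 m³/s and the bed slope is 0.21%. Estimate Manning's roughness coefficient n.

With bottom width b = 2.38 m and side slope z = 0.49: A = (b + zy)y = (2.38 + 0.49×3.35)×3.35 = 13.47 m²; P = b + 2y√(1+z²) = 2.38 + 2×3.35×1.114 = 9.841 m.
Hydraulic radius R = A/P = 13.47/9.841 = 1.369 m.
Rearranging Manning's equation: n = (1/Q) A R^(2/3) S^(1/2) = (1/40.1) × 13.47 × 1.369^(2/3) × √0.0021 = 0.019.

n = 0.019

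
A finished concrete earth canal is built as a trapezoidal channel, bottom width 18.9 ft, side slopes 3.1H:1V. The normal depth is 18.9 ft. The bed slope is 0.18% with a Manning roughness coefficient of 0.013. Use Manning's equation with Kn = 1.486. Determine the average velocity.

V = 23 ft/s

With bottom width b = 18.9 ft and side slope z = 3.1: A = (b + zy)y = (18.9 + 3.1×18.9)×18.9 = 1465 ft²; P = b + 2y√(1+z²) = 18.9 + 2×18.9×3.257 = 142 ft.
Hydraulic radius R = A/P = 1465/142 = 10.31 ft.
From Manning's equation, V = (1.486/n) R^(2/3) S^(1/2) = (1.486/0.013) × 10.31^(2/3) × 0.0018^(1/2) = 23 ft/s.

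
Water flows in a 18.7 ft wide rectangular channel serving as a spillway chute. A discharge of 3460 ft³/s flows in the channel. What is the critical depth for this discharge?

y_c = 10.2 ft

For a rectangular channel, critical depth y_c = (q²/g)^(1/3) where q = Q/b = 3460/18.7 = 185 ft²/s.
So y_c = (185²/32.2)^(1/3) = 10.2 ft.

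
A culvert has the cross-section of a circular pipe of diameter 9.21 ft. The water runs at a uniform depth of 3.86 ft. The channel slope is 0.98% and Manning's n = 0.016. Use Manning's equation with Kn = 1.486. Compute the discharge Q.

Q = 392 ft³/s

For a circular section of diameter D = 9.21 ft at depth y = 3.86 ft, the central angle is θ = 2 arccos(1 − 2y/D) = 2.817 rad. Then A = (D²/8)(θ − sin θ) = 26.48 ft² and P = Dθ/2 = 12.97 ft.
Hydraulic radius R = A/P = 26.48/12.97 = 2.041 ft.
Manning's equation: Q = (1.486/n) A R^(2/3) S^(1/2) = (1.486/0.016) × 26.48 × 2.041^(2/3) × 0.0098^(1/2) = 392 ft³/s.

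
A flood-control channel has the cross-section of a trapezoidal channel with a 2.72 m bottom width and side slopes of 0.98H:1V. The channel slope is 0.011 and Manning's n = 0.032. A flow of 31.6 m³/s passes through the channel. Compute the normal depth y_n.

Manning's equation rearranged: A R^(2/3) = nQ / (1·√S) = 0.032 × 31.6 / (√0.011) = 9.641.
At y = 2.35 m: A R^(2/3) = 13.84 — over.
At y = 1.74 m: A R^(2/3) = 7.772 — short.
At y = 1.95 m: A R^(2/3) = 9.646 — matches.

y_n = 1.95 m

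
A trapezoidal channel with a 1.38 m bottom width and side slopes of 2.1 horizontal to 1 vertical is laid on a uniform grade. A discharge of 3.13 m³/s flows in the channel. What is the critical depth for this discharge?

At critical depth, Q² T / (g A³) = 1, i.e. A³/T = Q²/g = 3.13²/9.81 = 0.9987.
Trying y = 0.462 m: A³/T = 0.3855 — too small.
Trying y = 0.694 m: A³/T = 1.778 — too large.
Trying y = 0.597 m: A³/T = 0.9999 — ≈ 0.9987.

y_c = 0.597 m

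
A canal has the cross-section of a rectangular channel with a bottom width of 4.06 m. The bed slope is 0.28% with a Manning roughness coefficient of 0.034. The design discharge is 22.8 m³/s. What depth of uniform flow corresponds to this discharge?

y_n = 3.14 m

Manning's equation rearranged: A R^(2/3) = nQ / (1·√S) = 0.034 × 22.8 / (√0.0028) = 14.65.
At y = 2.81 m: A R^(2/3) = 12.73 — short.
At y = 4.01 m: A R^(2/3) = 19.86 — over.
At y = 3.14 m: A R^(2/3) = 14.66 — ≈ 14.65.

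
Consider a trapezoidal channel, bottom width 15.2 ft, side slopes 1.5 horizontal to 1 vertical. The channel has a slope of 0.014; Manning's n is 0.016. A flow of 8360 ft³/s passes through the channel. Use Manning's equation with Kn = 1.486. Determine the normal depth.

y_n = 8.79 ft

Manning's equation rearranged: A R^(2/3) = nQ / (1.486·√S) = 0.016 × 8360 / (1.486 × √0.014) = 760.8.
At y = 10.4 ft: A R^(2/3) = 1067 — too large.
At y = 6.13 ft: A R^(2/3) = 377.4 — too small.
At y = 8.79 ft: A R^(2/3) = 760.4 — close enough.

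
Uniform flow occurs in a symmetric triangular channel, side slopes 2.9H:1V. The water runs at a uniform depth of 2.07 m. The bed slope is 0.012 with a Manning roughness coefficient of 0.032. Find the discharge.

For a triangular section with side slope z = 2.9: A = zy² = 2.9×2.07² = 12.43 m²; P = 2y√(1+z²) = 2×2.07×3.068 = 12.7 m.
Hydraulic radius R = A/P = 12.43/12.7 = 0.9785 m.
Manning's equation: Q = (1/n) A R^(2/3) S^(1/2) = (1/0.032) × 12.43 × 0.9785^(2/3) × 0.012^(1/2) = 41.9 m³/s.

Q = 41.9 m³/s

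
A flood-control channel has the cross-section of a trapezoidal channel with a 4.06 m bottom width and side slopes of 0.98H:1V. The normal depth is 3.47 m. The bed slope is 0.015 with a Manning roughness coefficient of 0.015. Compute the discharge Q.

With bottom width b = 4.06 m and side slope z = 0.98: A = (b + zy)y = (4.06 + 0.98×3.47)×3.47 = 25.89 m²; P = b + 2y√(1+z²) = 4.06 + 2×3.47×1.4 = 13.78 m.
Hydraulic radius R = A/P = 25.89/13.78 = 1.879 m.
Manning's equation: Q = (1/n) A R^(2/3) S^(1/2) = (1/0.015) × 25.89 × 1.879^(2/3) × 0.015^(1/2) = 322 m³/s.

Q = 322 m³/s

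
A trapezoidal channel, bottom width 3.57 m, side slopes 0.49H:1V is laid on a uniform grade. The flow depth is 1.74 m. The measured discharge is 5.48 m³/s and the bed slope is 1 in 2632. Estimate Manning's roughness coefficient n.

With bottom width b = 3.57 m and side slope z = 0.49: A = (b + zy)y = (3.57 + 0.49×1.74)×1.74 = 7.695 m²; P = b + 2y√(1+z²) = 3.57 + 2×1.74×1.114 = 7.445 m.
Hydraulic radius R = A/P = 7.695/7.445 = 1.034 m.
Rearranging Manning's equation: n = (1/Q) A R^(2/3) S^(1/2) = (1/5.48) × 7.695 × 1.034^(2/3) × √0.0003799 = 0.028.

n = 0.028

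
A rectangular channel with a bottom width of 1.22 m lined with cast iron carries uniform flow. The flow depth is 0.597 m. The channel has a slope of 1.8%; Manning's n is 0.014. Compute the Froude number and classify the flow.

Flow area A = b·y = 1.22 × 0.597 = 0.7283 m². Wetted perimeter P = b + 2y = 1.22 + 2×0.597 = 2.414 m.
Hydraulic radius R = A/P = 0.7283/2.414 = 0.3017 m.
V = (1/n) R^(2/3) √S = (1/0.014) × 0.3017^(2/3) × √0.018 = 4.311 m/s. Hydraulic depth D_h = A/T = 0.7283/1.22 = 0.597 m.
Froude number Fr = V/√(g·D_h) = 4.311/√(9.81×0.597) = 1.78, which is greater than 1, so the flow is supercritical.

supercritical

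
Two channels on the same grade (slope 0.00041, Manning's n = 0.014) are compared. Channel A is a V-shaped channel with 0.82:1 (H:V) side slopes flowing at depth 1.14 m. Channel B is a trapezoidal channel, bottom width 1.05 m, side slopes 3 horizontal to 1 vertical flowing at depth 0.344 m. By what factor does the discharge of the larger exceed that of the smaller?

2.06

Channel A: For a triangular section with side slope z = 0.82: A = zy² = 0.82×1.14² = 1.066 m²; P = 2y√(1+z²) = 2×1.14×1.293 = 2.949 m. Hydraulic radius R = A/P = 1.066/2.949 = 0.3614 m. Q_A = (1/0.014)·1.066·0.3614^(2/3)·√0.00041 = 0.782 m³/s.
Channel B: With bottom width b = 1.05 m and side slope z = 3: A = (b + zy)y = (1.05 + 3×0.344)×0.344 = 0.7162 m²; P = b + 2y√(1+z²) = 1.05 + 2×0.344×3.162 = 3.226 m. Hydraulic radius R = A/P = 0.7162/3.226 = 0.222 m. Q_B = (1/0.014)·0.7162·0.222^(2/3)·√0.00041 = 0.3798 m³/s.
The larger discharge is 0.782 m³/s and the smaller is 0.3798 m³/s; the ratio is 2.06.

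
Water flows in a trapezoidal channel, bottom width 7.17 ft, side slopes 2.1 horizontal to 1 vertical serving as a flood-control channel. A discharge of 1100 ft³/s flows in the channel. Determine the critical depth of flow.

y_c = 5.56 ft

At critical depth, Q² T / (g A³) = 1, i.e. A³/T = Q²/g = 1100²/32.2 = 37580.
At y = 4.61 ft: A³/T = 17670 — short.
At y = 6.66 ft: A³/T = 79600 — over.
At y = 5.56 ft: A³/T = 37690 — ≈ 37580.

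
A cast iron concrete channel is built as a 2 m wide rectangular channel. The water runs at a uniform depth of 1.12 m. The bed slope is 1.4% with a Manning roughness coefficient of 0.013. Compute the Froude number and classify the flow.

Flow area A = b·y = 2 × 1.12 = 2.24 m². Wetted perimeter P = b + 2y = 2 + 2×1.12 = 4.24 m.
Hydraulic radius R = A/P = 2.24/4.24 = 0.5283 m.
V = (1/n) R^(2/3) √S = (1/0.013) × 0.5283^(2/3) × √0.014 = 5.948 m/s. Hydraulic depth D_h = A/T = 2.24/2 = 1.12 m.
Froude number Fr = V/√(g·D_h) = 5.948/√(9.81×1.12) = 1.79, which is greater than 1, so the flow is supercritical.

supercritical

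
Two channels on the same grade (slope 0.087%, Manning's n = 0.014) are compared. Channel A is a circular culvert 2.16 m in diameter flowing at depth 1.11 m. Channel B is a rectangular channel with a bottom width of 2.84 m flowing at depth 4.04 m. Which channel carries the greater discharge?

channel B

Channel A: For a circular section of diameter D = 2.16 m at depth y = 1.11 m, the central angle is θ = 2 arccos(1 − 2y/D) = 3.197 rad. Then A = (D²/8)(θ − sin θ) = 1.897 m² and P = Dθ/2 = 3.453 m. Hydraulic radius R = A/P = 1.897/3.453 = 0.5494 m. Q_A = (1/0.014)·1.897·0.5494^(2/3)·√0.00087 = 2.681 m³/s.
Channel B: Flow area A = b·y = 2.84 × 4.04 = 11.47 m². Wetted perimeter P = b + 2y = 2.84 + 2×4.04 = 10.92 m. Hydraulic radius R = A/P = 11.47/10.92 = 1.051 m. Q_B = (1/0.014)·11.47·1.051^(2/3)·√0.00087 = 24.98 m³/s.
Q_A = 2.681 m³/s vs Q_B = 24.98 m³/s, so channel B carries more.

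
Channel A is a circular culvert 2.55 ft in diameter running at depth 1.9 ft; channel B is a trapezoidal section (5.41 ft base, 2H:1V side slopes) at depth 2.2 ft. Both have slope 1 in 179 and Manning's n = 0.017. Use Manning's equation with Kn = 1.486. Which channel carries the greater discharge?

channel B

Channel A: For a circular section of diameter D = 2.55 ft at depth y = 1.9 ft, the central angle is θ = 2 arccos(1 − 2y/D) = 4.166 rad. Then A = (D²/8)(θ − sin θ) = 4.081 ft² and P = Dθ/2 = 5.312 ft. Hydraulic radius R = A/P = 4.081/5.312 = 0.7683 ft. Q_A = (1.486/0.017)·4.081·0.7683^(2/3)·√0.005587 = 22.37 ft³/s.
Channel B: With bottom width b = 5.41 ft and side slope z = 2: A = (b + zy)y = (5.41 + 2×2.2)×2.2 = 21.58 ft²; P = b + 2y√(1+z²) = 5.41 + 2×2.2×2.236 = 15.25 ft. Hydraulic radius R = A/P = 21.58/15.25 = 1.415 ft. Q_B = (1.486/0.017)·21.58·1.415^(2/3)·√0.005587 = 177.7 ft³/s.
Q_A = 22.37 ft³/s vs Q_B = 177.7 ft³/s, so channel B carries more.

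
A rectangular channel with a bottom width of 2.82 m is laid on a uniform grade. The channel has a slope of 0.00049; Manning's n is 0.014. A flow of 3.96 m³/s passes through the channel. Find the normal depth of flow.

y_n = 1.19 m

Manning's equation rearranged: A R^(2/3) = nQ / (1·√S) = 0.014 × 3.96 / (√0.00049) = 2.505.
Try y = 1.5 m: A R^(2/3) = 3.419 — over.
Try y = 1.19 m: A R^(2/3) = 2.506 — ≈ 2.505.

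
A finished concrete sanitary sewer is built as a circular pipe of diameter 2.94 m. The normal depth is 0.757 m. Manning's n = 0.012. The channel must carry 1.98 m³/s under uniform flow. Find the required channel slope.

S = 0.000876

For a circular section of diameter D = 2.94 m at depth y = 0.757 m, the central angle is θ = 2 arccos(1 − 2y/D) = 2.129 rad. Then A = (D²/8)(θ − sin θ) = 1.383 m² and P = Dθ/2 = 3.129 m.
Hydraulic radius R = A/P = 1.383/3.129 = 0.4421 m.
From Manning's equation, S = [nQ / (1 A R^(2/3))]² = [0.012 × 1.98 / (1 × 1.383 × 0.4421^(2/3))]² = 0.000876.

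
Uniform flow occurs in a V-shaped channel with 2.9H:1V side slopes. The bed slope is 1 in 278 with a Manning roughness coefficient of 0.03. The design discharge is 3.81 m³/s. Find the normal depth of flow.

y_n = 1.03 m

Manning's equation rearranged: A R^(2/3) = nQ / (1·√S) = 0.03 × 3.81 / (√0.003597) = 1.906.
Try y = 0.753 m: A R^(2/3) = 0.8258 — low.
Try y = 1.3 m: A R^(2/3) = 3.542 — high.
Try y = 1.03 m: A R^(2/3) = 1.904 — matches.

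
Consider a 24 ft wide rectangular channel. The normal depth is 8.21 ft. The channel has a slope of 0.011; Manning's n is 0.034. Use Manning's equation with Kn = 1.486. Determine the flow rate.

Q = 2600 ft³/s

Flow area A = b·y = 24 × 8.21 = 197 ft². Wetted perimeter P = b + 2y = 24 + 2×8.21 = 40.42 ft.
Hydraulic radius R = A/P = 197/40.42 = 4.875 ft.
Manning's equation: Q = (1.486/n) A R^(2/3) S^(1/2) = (1.486/0.034) × 197 × 4.875^(2/3) × 0.011^(1/2) = 2600 ft³/s.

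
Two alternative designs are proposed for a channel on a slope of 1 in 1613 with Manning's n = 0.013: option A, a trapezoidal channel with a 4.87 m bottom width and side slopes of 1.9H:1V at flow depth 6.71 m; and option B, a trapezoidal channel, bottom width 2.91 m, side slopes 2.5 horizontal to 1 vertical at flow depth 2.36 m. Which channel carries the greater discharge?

Channel A: With bottom width b = 4.87 m and side slope z = 1.9: A = (b + zy)y = (4.87 + 1.9×6.71)×6.71 = 118.2 m²; P = b + 2y√(1+z²) = 4.87 + 2×6.71×2.147 = 33.68 m. Hydraulic radius R = A/P = 118.2/33.68 = 3.51 m. Q_A = (1/0.013)·118.2·3.51^(2/3)·√0.00062 = 523 m³/s.
Channel B: With bottom width b = 2.91 m and side slope z = 2.5: A = (b + zy)y = (2.91 + 2.5×2.36)×2.36 = 20.79 m²; P = b + 2y√(1+z²) = 2.91 + 2×2.36×2.693 = 15.62 m. Hydraulic radius R = A/P = 20.79/15.62 = 1.331 m. Q_B = (1/0.013)·20.79·1.331^(2/3)·√0.00062 = 48.19 m³/s.
Q_A = 523 m³/s vs Q_B = 48.19 m³/s, so channel A carries more.

channel A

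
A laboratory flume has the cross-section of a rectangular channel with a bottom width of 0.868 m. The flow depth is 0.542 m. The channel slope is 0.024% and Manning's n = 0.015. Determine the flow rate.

Flow area A = b·y = 0.868 × 0.542 = 0.4705 m². Wetted perimeter P = b + 2y = 0.868 + 2×0.542 = 1.952 m.
Hydraulic radius R = A/P = 0.4705/1.952 = 0.241 m.
Manning's equation: Q = (1/n) A R^(2/3) S^(1/2) = (1/0.015) × 0.4705 × 0.241^(2/3) × 0.00024^(1/2) = 0.188 m³/s.

Q = 0.188 m³/s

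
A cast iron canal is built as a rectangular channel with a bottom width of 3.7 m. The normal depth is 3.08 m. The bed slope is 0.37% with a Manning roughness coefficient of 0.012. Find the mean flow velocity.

V = 5.58 m/s

Flow area A = b·y = 3.7 × 3.08 = 11.4 m². Wetted perimeter P = b + 2y = 3.7 + 2×3.08 = 9.86 m.
Hydraulic radius R = A/P = 11.4/9.86 = 1.156 m.
From Manning's equation, V = (1/n) R^(2/3) S^(1/2) = (1/0.012) × 1.156^(2/3) × 0.0037^(1/2) = 5.58 m/s.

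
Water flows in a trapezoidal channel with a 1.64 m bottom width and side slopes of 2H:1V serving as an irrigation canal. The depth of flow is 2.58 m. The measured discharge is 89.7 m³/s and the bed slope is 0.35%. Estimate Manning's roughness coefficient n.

With bottom width b = 1.64 m and side slope z = 2: A = (b + zy)y = (1.64 + 2×2.58)×2.58 = 17.54 m²; P = b + 2y√(1+z²) = 1.64 + 2×2.58×2.236 = 13.18 m.
Hydraulic radius R = A/P = 17.54/13.18 = 1.331 m.
Rearranging Manning's equation: n = (1/Q) A R^(2/3) S^(1/2) = (1/89.7) × 17.54 × 1.331^(2/3) × √0.0035 = 0.014.

n = 0.014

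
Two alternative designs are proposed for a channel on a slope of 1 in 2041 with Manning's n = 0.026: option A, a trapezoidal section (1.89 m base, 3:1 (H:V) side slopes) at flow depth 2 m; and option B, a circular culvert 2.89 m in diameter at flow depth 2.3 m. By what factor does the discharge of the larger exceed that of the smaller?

Channel A: With bottom width b = 1.89 m and side slope z = 3: A = (b + zy)y = (1.89 + 3×2)×2 = 15.78 m²; P = b + 2y√(1+z²) = 1.89 + 2×2×3.162 = 14.54 m. Hydraulic radius R = A/P = 15.78/14.54 = 1.085 m. Q_A = (1/0.026)·15.78·1.085^(2/3)·√0.00049 = 14.19 m³/s.
Channel B: For a circular section of diameter D = 2.89 m at depth y = 2.3 m, the central angle is θ = 2 arccos(1 − 2y/D) = 4.408 rad. Then A = (D²/8)(θ − sin θ) = 5.598 m² and P = Dθ/2 = 6.369 m. Hydraulic radius R = A/P = 5.598/6.369 = 0.8789 m. Q_B = (1/0.026)·5.598·0.8789^(2/3)·√0.00049 = 4.373 m³/s.
The larger discharge is 14.19 m³/s and the smaller is 4.373 m³/s; the ratio is 3.24.

3.24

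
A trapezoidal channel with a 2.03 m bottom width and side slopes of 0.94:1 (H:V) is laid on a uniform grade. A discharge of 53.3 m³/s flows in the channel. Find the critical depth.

At critical depth, Q² T / (g A³) = 1, i.e. A³/T = Q²/g = 53.3²/9.81 = 289.6.
At y = 1.88 m: A³/T = 65.38 — too small.
At y = 3.5 m: A³/T = 749.8 — too large.
At y = 2.76 m: A³/T = 288 — ≈ 289.6.

y_c = 2.76 m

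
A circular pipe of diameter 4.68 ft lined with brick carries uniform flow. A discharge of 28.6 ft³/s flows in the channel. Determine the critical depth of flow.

At critical depth, Q² T / (g A³) = 1, i.e. A³/T = Q²/g = 28.6²/32.2 = 25.4.
Trying y = 1.26 ft: A³/T = 12.52 — short.
Trying y = 1.87 ft: A³/T = 57.62 — over.
Trying y = 1.51 ft: A³/T = 25.27 — ≈ 25.4.

y_c = 1.51 ft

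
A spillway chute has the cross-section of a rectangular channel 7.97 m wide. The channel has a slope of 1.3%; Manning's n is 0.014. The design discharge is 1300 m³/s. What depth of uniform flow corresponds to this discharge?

Manning's equation rearranged: A R^(2/3) = nQ / (1·√S) = 0.014 × 1300 / (√0.013) = 159.6.
Trying y = 11.4 m: A R^(2/3) = 187 — high.
Trying y = 7.36 m: A R^(2/3) = 110.5 — low.
Trying y = 9.97 m: A R^(2/3) = 159.6 — close enough.

y_n = 9.97 m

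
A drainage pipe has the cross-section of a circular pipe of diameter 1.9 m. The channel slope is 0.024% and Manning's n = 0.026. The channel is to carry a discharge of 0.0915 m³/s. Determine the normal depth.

y_n = 0.383 m

Manning's equation rearranged: A R^(2/3) = nQ / (1·√S) = 0.026 × 0.0915 / (√0.00024) = 0.1536.
At y = 0.273 m: A R^(2/3) = 0.07676 — short.
At y = 0.442 m: A R^(2/3) = 0.2049 — over.
At y = 0.383 m: A R^(2/3) = 0.1536 — ≈ 0.1536.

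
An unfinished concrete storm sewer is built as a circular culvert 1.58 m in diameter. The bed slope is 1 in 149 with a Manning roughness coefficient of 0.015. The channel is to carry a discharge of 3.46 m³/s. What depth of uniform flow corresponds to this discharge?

Manning's equation rearranged: A R^(2/3) = nQ / (1·√S) = 0.015 × 3.46 / (√0.006711) = 0.6335.
At y = 0.623 m: A R^(2/3) = 0.3465 — short.
At y = 0.997 m: A R^(2/3) = 0.7648 — over.
At y = 0.882 m: A R^(2/3) = 0.6332 — ≈ 0.6335.

y_n = 0.882 m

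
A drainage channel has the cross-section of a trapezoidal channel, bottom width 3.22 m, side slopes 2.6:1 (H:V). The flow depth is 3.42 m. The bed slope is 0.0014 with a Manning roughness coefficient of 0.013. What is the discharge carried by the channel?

With bottom width b = 3.22 m and side slope z = 2.6: A = (b + zy)y = (3.22 + 2.6×3.42)×3.42 = 41.42 m²; P = b + 2y√(1+z²) = 3.22 + 2×3.42×2.786 = 22.27 m.
Hydraulic radius R = A/P = 41.42/22.27 = 1.86 m.
Manning's equation: Q = (1/n) A R^(2/3) S^(1/2) = (1/0.013) × 41.42 × 1.86^(2/3) × 0.0014^(1/2) = 180 m³/s.

Q = 180 m³/s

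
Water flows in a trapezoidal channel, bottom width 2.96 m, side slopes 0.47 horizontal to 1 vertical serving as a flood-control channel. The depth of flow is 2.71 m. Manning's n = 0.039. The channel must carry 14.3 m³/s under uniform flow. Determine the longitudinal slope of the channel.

With bottom width b = 2.96 m and side slope z = 0.47: A = (b + zy)y = (2.96 + 0.47×2.71)×2.71 = 11.47 m²; P = b + 2y√(1+z²) = 2.96 + 2×2.71×1.105 = 8.949 m.
Hydraulic radius R = A/P = 11.47/8.949 = 1.282 m.
From Manning's equation, S = [nQ / (1 A R^(2/3))]² = [0.039 × 14.3 / (1 × 11.47 × 1.282^(2/3))]² = 0.0017.

S = 0.0017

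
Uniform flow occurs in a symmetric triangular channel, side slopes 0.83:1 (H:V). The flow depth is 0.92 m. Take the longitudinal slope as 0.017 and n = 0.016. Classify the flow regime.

supercritical

For a triangular section with side slope z = 0.83: A = zy² = 0.83×0.92² = 0.7025 m²; P = 2y√(1+z²) = 2×0.92×1.3 = 2.391 m.
Hydraulic radius R = A/P = 0.7025/2.391 = 0.2938 m.
V = (1/n) R^(2/3) √S = (1/0.016) × 0.2938^(2/3) × √0.017 = 3.601 m/s. Hydraulic depth D_h = A/T = 0.7025/1.527 = 0.46 m.
Froude number Fr = V/√(g·D_h) = 3.601/√(9.81×0.46) = 1.7, which is greater than 1, so the flow is supercritical.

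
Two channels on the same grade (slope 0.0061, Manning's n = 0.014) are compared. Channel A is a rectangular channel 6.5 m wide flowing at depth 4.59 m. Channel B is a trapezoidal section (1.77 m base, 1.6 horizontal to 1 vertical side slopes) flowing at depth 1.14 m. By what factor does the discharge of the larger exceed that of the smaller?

Channel A: Flow area A = b·y = 6.5 × 4.59 = 29.84 m². Wetted perimeter P = b + 2y = 6.5 + 2×4.59 = 15.68 m. Hydraulic radius R = A/P = 29.84/15.68 = 1.903 m. Q_A = (1/0.014)·29.84·1.903^(2/3)·√0.0061 = 255.6 m³/s.
Channel B: With bottom width b = 1.77 m and side slope z = 1.6: A = (b + zy)y = (1.77 + 1.6×1.14)×1.14 = 4.097 m²; P = b + 2y√(1+z²) = 1.77 + 2×1.14×1.887 = 6.072 m. Hydraulic radius R = A/P = 4.097/6.072 = 0.6748 m. Q_B = (1/0.014)·4.097·0.6748^(2/3)·√0.0061 = 17.58 m³/s.
The larger discharge is 255.6 m³/s and the smaller is 17.58 m³/s; the ratio is 14.5.

14.5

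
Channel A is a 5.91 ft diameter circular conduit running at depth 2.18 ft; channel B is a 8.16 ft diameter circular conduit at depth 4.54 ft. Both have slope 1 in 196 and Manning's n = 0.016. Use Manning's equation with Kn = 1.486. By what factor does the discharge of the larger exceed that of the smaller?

Channel A: For a circular section of diameter D = 5.91 ft at depth y = 2.18 ft, the central angle is θ = 2 arccos(1 − 2y/D) = 2.611 rad. Then A = (D²/8)(θ − sin θ) = 9.189 ft² and P = Dθ/2 = 7.715 ft. Hydraulic radius R = A/P = 9.189/7.715 = 1.191 ft. Q_A = (1.486/0.016)·9.189·1.191^(2/3)·√0.005102 = 68.5 ft³/s.
Channel B: For a circular section of diameter D = 8.16 ft at depth y = 4.54 ft, the central angle is θ = 2 arccos(1 − 2y/D) = 3.368 rad. Then A = (D²/8)(θ − sin θ) = 29.89 ft² and P = Dθ/2 = 13.74 ft. Hydraulic radius R = A/P = 29.89/13.74 = 2.176 ft. Q_B = (1.486/0.016)·29.89·2.176^(2/3)·√0.005102 = 333 ft³/s.
The larger discharge is 333 ft³/s and the smaller is 68.5 ft³/s; the ratio is 4.86.

4.86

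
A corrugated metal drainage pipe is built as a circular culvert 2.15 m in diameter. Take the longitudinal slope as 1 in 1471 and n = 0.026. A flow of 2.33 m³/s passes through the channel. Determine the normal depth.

Manning's equation rearranged: A R^(2/3) = nQ / (1·√S) = 0.026 × 2.33 / (√0.0006798) = 2.323.
At y = 2 m: A R^(2/3) = 2.581 — high.
At y = 1.31 m: A R^(2/3) = 1.651 — low.
At y = 1.7 m: A R^(2/3) = 2.319 — matches.

y_n = 1.7 m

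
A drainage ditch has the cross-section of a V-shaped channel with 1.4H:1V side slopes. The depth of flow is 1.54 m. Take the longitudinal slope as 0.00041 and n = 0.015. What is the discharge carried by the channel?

For a triangular section with side slope z = 1.4: A = zy² = 1.4×1.54² = 3.32 m²; P = 2y√(1+z²) = 2×1.54×1.72 = 5.299 m.
Hydraulic radius R = A/P = 3.32/5.299 = 0.6266 m.
Manning's equation: Q = (1/n) A R^(2/3) S^(1/2) = (1/0.015) × 3.32 × 0.6266^(2/3) × 0.00041^(1/2) = 3.28 m³/s.

Q = 3.28 m³/s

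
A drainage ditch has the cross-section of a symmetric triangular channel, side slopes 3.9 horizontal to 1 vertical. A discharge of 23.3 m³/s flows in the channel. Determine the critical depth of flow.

At critical depth, Q² T / (g A³) = 1, i.e. A³/T = Q²/g = 23.3²/9.81 = 55.34.
At y = 1.78 m: A³/T = 135.9 — high.
At y = 1.33 m: A³/T = 31.65 — low.
At y = 1.49 m: A³/T = 55.85 — close enough.

y_c = 1.49 m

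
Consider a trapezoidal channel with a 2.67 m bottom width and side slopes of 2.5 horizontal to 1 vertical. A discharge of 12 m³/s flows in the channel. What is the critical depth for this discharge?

y_c = 0.947 m

At critical depth, Q² T / (g A³) = 1, i.e. A³/T = Q²/g = 12²/9.81 = 14.68.
Try y = 1.04 m: A³/T = 20.92 — over.
Try y = 0.84 m: A³/T = 9.363 — short.
Try y = 0.947 m: A³/T = 14.66 — close enough.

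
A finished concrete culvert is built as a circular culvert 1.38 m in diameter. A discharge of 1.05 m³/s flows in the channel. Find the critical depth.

At critical depth, Q² T / (g A³) = 1, i.e. A³/T = Q²/g = 1.05²/9.81 = 0.1124.
Trying y = 0.618 m: A³/T = 0.1989 — too large.
Trying y = 0.393 m: A³/T = 0.03473 — too small.
Trying y = 0.533 m: A³/T = 0.1127 — ≈ 0.1124.

y_c = 0.533 m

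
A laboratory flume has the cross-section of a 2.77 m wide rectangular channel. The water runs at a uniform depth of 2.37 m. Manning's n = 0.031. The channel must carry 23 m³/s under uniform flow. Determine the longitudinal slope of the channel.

S = 0.0141

Flow area A = b·y = 2.77 × 2.37 = 6.565 m². Wetted perimeter P = b + 2y = 2.77 + 2×2.37 = 7.51 m.
Hydraulic radius R = A/P = 6.565/7.51 = 0.8742 m.
From Manning's equation, S = [nQ / (1 A R^(2/3))]² = [0.031 × 23 / (1 × 6.565 × 0.8742^(2/3))]² = 0.0141.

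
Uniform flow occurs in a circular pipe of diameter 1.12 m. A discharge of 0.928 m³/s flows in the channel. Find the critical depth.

At critical depth, Q² T / (g A³) = 1, i.e. A³/T = Q²/g = 0.928²/9.81 = 0.08779.
Try y = 0.387 m: A³/T = 0.02585 — low.
Try y = 0.658 m: A³/T = 0.1976 — high.
Try y = 0.532 m: A³/T = 0.08773 — close enough.

y_c = 0.532 m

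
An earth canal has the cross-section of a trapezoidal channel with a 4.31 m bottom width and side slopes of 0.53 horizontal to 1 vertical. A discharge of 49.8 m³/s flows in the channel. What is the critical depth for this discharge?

At critical depth, Q² T / (g A³) = 1, i.e. A³/T = Q²/g = 49.8²/9.81 = 252.8.
Trying y = 2.39 m: A³/T = 346 — high.
Trying y = 1.56 m: A³/T = 86.29 — low.
Trying y = 2.17 m: A³/T = 251.6 — matches.

y_c = 2.17 m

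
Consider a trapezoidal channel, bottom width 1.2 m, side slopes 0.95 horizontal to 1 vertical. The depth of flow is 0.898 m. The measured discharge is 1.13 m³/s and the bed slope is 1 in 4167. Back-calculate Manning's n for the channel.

n = 0.016

With bottom width b = 1.2 m and side slope z = 0.95: A = (b + zy)y = (1.2 + 0.95×0.898)×0.898 = 1.844 m²; P = b + 2y√(1+z²) = 1.2 + 2×0.898×1.379 = 3.677 m.
Hydraulic radius R = A/P = 1.844/3.677 = 0.5014 m.
Rearranging Manning's equation: n = (1/Q) A R^(2/3) S^(1/2) = (1/1.13) × 1.844 × 0.5014^(2/3) × √0.00024 = 0.016.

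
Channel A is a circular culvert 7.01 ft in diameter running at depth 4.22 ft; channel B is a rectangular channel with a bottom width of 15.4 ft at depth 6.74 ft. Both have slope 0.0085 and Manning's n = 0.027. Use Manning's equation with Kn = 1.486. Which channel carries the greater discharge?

Channel A: For a circular section of diameter D = 7.01 ft at depth y = 4.22 ft, the central angle is θ = 2 arccos(1 − 2y/D) = 3.552 rad. Then A = (D²/8)(θ − sin θ) = 24.27 ft² and P = Dθ/2 = 12.45 ft. Hydraulic radius R = A/P = 24.27/12.45 = 1.95 ft. Q_A = (1.486/0.027)·24.27·1.95^(2/3)·√0.0085 = 192.2 ft³/s.
Channel B: Flow area A = b·y = 15.4 × 6.74 = 103.8 ft². Wetted perimeter P = b + 2y = 15.4 + 2×6.74 = 28.88 ft. Hydraulic radius R = A/P = 103.8/28.88 = 3.594 ft. Q_B = (1.486/0.027)·103.8·3.594^(2/3)·√0.0085 = 1236 ft³/s.
Q_A = 192.2 ft³/s vs Q_B = 1236 ft³/s, so channel B carries more.

channel B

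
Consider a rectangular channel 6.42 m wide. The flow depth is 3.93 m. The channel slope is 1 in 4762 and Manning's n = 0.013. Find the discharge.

Flow area A = b·y = 6.42 × 3.93 = 25.23 m². Wetted perimeter P = b + 2y = 6.42 + 2×3.93 = 14.28 m.
Hydraulic radius R = A/P = 25.23/14.28 = 1.767 m.
Manning's equation: Q = (1/n) A R^(2/3) S^(1/2) = (1/0.013) × 25.23 × 1.767^(2/3) × 0.00021^(1/2) = 41.1 m³/s.

Q = 41.1 m³/s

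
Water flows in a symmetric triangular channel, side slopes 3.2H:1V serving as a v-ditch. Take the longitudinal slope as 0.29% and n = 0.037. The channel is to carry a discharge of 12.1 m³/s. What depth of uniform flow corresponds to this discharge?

Manning's equation rearranged: A R^(2/3) = nQ / (1·√S) = 0.037 × 12.1 / (√0.0029) = 8.314.
Trying y = 2.09 m: A R^(2/3) = 13.95 — high.
Trying y = 1.34 m: A R^(2/3) = 4.265 — low.
Trying y = 1.72 m: A R^(2/3) = 8.299 — matches.

y_n = 1.72 m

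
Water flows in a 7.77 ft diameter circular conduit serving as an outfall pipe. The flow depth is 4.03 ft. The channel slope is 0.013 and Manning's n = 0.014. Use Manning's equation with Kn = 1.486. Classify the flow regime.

For a circular section of diameter D = 7.77 ft at depth y = 4.03 ft, the central angle is θ = 2 arccos(1 − 2y/D) = 3.216 rad. Then A = (D²/8)(θ − sin θ) = 24.83 ft² and P = Dθ/2 = 12.5 ft.
Hydraulic radius R = A/P = 24.83/12.5 = 1.988 ft.
V = (1.486/n) R^(2/3) √S = (1.486/0.014) × 1.988^(2/3) × √0.013 = 19.13 ft/s. Hydraulic depth D_h = A/T = 24.83/7.765 = 3.198 ft.
Froude number Fr = V/√(g·D_h) = 19.13/√(32.2×3.198) = 1.89, which is greater than 1, so the flow is supercritical.

supercritical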